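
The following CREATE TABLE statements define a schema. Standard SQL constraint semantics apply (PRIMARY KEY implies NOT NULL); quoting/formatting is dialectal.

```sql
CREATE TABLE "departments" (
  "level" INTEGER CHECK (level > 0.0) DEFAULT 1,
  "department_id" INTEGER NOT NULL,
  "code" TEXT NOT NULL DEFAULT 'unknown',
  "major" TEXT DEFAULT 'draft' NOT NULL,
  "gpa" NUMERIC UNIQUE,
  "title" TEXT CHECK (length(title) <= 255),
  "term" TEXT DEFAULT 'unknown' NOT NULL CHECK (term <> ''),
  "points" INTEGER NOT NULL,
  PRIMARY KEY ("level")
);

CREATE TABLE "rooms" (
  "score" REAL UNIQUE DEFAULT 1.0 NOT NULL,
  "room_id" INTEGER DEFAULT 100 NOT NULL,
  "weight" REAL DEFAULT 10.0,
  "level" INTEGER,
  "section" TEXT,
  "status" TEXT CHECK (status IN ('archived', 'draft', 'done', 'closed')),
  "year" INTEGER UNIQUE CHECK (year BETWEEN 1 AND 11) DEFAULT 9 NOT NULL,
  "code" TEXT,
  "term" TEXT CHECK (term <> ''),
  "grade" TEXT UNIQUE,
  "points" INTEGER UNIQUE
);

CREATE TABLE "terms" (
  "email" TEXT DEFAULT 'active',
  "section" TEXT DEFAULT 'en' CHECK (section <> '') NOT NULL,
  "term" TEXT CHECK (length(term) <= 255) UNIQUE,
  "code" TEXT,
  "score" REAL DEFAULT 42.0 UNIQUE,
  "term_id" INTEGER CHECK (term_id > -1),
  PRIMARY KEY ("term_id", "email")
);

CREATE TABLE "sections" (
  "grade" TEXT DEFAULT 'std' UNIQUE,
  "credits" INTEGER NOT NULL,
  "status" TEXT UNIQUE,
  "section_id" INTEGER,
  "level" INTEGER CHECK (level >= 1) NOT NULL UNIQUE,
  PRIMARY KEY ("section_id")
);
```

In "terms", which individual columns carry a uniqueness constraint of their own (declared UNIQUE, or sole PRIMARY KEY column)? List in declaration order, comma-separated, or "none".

- email: part of a composite PRIMARY KEY — only the tuple is unique, not this column on its own.
- section: no UNIQUE or single-column PK constraint.
- term: declared UNIQUE → unique.
- code: no UNIQUE or single-column PK constraint.
- score: declared UNIQUE → unique.
- term_id: part of a composite PRIMARY KEY — only the tuple is unique, not this column on its own.

term, score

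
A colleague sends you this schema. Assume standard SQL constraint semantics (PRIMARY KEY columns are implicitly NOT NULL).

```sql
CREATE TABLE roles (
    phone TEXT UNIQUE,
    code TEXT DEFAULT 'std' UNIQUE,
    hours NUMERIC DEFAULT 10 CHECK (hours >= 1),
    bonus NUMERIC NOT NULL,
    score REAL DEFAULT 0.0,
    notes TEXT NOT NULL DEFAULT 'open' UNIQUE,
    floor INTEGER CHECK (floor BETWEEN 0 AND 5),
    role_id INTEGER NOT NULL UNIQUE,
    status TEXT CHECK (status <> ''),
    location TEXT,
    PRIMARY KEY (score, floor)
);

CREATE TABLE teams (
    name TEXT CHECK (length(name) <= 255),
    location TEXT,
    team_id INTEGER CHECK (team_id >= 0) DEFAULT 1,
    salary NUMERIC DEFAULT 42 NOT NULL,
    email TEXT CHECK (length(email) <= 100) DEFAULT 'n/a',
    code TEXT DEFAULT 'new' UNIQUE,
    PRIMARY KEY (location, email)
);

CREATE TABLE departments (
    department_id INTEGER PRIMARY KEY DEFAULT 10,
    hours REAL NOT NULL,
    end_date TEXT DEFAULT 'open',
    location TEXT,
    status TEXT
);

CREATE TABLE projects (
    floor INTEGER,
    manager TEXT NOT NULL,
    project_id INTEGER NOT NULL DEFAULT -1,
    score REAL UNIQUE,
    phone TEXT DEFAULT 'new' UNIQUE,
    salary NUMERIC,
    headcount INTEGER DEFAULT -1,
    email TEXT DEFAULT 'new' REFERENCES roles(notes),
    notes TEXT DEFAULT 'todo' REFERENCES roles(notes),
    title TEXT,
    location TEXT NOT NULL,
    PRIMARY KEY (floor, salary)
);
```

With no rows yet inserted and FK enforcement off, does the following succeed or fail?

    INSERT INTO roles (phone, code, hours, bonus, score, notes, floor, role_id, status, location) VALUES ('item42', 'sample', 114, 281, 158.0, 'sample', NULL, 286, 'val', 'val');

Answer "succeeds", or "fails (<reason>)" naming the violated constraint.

floor is explicitly set to NULL, but floor is part of the PRIMARY KEY (implied NOT NULL).

fails (NOT NULL on floor)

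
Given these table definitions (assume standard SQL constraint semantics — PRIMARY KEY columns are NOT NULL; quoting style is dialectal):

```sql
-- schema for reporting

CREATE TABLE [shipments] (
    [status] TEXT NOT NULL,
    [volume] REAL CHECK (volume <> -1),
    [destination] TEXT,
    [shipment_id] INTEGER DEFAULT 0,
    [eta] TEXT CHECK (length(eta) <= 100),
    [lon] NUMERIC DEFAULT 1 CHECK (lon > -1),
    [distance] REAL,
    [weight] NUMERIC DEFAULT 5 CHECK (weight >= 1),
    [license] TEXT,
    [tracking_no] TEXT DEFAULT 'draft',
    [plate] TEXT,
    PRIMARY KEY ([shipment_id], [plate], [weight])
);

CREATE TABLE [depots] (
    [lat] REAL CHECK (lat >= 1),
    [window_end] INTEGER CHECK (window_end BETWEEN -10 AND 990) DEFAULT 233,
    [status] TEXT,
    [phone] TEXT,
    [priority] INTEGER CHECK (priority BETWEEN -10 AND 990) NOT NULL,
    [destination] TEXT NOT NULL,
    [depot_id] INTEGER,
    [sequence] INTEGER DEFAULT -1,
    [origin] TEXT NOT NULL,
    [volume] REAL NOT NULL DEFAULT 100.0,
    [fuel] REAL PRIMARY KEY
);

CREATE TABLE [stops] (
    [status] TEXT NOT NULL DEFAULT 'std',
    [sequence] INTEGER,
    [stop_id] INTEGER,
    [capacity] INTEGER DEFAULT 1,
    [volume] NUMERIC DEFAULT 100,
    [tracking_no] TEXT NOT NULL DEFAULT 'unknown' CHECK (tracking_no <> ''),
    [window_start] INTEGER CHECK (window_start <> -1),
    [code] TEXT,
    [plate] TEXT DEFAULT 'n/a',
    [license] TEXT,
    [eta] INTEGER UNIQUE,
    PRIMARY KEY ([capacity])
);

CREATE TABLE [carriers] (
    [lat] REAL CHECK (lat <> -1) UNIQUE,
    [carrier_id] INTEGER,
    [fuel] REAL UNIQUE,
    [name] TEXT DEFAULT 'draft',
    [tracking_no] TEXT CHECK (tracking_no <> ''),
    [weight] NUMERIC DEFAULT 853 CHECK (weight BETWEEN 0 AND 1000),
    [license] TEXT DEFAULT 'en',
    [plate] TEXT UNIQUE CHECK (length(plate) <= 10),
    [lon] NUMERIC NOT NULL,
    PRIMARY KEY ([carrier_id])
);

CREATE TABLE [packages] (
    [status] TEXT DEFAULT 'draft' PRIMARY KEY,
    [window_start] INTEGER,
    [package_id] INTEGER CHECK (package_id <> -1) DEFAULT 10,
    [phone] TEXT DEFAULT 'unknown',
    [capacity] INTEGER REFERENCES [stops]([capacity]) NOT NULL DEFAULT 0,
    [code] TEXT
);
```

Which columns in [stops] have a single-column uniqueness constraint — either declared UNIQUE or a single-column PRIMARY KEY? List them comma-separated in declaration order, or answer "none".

- status: no UNIQUE or single-column PK constraint.
- sequence: no UNIQUE or single-column PK constraint.
- stop_id: no UNIQUE or single-column PK constraint.
- capacity: single-column PRIMARY KEY → unique.
- volume: no UNIQUE or single-column PK constraint.
- tracking_no: no UNIQUE or single-column PK constraint.
- window_start: no UNIQUE or single-column PK constraint.
- code: no UNIQUE or single-column PK constraint.
- plate: no UNIQUE or single-column PK constraint.
- license: no UNIQUE or single-column PK constraint.
- eta: declared UNIQUE → unique.

capacity, eta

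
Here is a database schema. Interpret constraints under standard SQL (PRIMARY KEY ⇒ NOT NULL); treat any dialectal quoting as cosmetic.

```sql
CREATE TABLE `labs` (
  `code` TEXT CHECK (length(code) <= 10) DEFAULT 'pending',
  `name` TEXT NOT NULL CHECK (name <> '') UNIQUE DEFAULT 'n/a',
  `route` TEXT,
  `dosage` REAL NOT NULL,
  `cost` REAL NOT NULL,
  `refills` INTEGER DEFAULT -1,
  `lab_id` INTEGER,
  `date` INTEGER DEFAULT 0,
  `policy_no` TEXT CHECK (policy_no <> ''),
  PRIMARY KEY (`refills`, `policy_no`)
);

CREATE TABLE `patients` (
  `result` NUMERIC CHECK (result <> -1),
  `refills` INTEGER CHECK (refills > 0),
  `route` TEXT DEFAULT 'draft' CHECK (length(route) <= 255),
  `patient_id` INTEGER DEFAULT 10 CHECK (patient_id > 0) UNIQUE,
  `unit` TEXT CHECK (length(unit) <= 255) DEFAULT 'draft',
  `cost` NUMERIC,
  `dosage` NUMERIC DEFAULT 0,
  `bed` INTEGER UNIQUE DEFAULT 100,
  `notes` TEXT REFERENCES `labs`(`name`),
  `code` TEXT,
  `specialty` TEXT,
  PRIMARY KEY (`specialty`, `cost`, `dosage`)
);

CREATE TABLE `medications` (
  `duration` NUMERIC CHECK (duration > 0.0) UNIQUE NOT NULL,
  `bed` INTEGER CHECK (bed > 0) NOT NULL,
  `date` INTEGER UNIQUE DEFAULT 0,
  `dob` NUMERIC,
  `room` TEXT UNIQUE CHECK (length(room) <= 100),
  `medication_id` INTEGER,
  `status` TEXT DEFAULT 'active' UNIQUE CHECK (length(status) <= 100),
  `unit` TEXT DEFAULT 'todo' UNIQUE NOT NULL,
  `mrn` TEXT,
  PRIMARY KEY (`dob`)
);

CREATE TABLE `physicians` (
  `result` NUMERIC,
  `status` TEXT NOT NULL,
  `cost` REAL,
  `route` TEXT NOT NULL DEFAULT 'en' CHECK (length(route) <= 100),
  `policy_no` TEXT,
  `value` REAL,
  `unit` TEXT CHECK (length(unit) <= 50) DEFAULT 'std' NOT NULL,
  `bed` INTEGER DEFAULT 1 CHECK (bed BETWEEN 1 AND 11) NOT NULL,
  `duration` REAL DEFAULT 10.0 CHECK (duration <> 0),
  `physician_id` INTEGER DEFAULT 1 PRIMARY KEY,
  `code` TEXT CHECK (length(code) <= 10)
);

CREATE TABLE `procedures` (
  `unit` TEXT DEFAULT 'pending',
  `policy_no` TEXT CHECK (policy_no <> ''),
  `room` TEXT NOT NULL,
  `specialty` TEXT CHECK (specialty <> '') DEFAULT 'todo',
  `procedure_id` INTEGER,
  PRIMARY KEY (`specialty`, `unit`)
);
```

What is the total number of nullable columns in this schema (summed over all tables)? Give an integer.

25

labs: 4 nullable (code, route, lab_id, date — PK (refills, policy_no) and explicit NOT NULL columns excluded).
patients: 8 nullable (result, refills, route, patient_id, unit, bed, notes, code — PK (specialty, cost, dosage) and explicit NOT NULL columns excluded).
medications: 5 nullable (date, room, medication_id, status, mrn — PK (dob) and explicit NOT NULL columns excluded).
physicians: 6 nullable (result, cost, policy_no, value, duration, code — PK (physician_id) and explicit NOT NULL columns excluded).
procedures: 2 nullable (policy_no, procedure_id — PK (specialty, unit) and explicit NOT NULL columns excluded).
Total: 4 + 8 + 5 + 6 + 2 = 25.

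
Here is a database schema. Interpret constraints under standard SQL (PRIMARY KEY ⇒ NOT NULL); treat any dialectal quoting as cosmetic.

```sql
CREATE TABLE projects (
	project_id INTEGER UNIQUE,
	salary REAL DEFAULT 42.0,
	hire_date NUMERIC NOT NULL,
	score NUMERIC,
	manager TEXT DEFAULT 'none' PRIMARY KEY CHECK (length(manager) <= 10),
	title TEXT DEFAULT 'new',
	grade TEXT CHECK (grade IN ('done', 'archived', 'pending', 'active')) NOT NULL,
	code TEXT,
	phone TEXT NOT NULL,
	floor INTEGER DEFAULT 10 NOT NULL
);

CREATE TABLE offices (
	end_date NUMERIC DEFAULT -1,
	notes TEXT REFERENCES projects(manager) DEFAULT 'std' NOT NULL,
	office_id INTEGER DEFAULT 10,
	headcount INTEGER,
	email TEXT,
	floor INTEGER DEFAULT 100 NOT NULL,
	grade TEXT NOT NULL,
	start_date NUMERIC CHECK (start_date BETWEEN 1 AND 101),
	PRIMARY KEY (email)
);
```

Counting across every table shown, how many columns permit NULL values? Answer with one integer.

projects: 5 nullable (project_id, salary, score, title, code — PK (manager) and explicit NOT NULL columns excluded).
offices: 4 nullable (end_date, office_id, headcount, start_date — PK (email) and explicit NOT NULL columns excluded).
Total: 5 + 4 = 9.

9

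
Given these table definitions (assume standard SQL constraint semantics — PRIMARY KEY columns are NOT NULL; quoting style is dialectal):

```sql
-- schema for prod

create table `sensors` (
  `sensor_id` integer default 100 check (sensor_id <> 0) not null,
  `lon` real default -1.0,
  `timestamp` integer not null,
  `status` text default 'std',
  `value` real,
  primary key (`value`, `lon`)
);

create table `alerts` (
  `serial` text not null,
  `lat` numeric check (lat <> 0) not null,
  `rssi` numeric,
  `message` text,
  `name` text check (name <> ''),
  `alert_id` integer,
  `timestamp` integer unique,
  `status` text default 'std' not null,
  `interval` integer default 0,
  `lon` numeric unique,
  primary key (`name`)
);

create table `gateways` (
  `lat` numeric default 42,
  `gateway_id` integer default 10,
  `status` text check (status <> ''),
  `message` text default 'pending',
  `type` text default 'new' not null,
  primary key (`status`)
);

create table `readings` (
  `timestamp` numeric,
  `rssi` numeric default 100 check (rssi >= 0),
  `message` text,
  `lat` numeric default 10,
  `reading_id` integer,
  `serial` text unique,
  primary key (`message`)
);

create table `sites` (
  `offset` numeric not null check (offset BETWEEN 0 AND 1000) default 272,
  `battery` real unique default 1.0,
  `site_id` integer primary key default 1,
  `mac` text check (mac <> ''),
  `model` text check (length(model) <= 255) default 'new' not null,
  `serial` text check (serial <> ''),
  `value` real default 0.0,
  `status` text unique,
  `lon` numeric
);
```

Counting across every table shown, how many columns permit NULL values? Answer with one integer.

21

sensors: 1 nullable (status — PK (value, lon) and explicit NOT NULL columns excluded).
alerts: 6 nullable (rssi, message, alert_id, timestamp, interval, lon — PK (name) and explicit NOT NULL columns excluded).
gateways: 3 nullable (lat, gateway_id, message — PK (status) and explicit NOT NULL columns excluded).
readings: 5 nullable (timestamp, rssi, lat, reading_id, serial — PK (message) and explicit NOT NULL columns excluded).
sites: 6 nullable (battery, mac, serial, value, status, lon — PK (site_id) and explicit NOT NULL columns excluded).
Total: 1 + 6 + 3 + 5 + 6 = 21.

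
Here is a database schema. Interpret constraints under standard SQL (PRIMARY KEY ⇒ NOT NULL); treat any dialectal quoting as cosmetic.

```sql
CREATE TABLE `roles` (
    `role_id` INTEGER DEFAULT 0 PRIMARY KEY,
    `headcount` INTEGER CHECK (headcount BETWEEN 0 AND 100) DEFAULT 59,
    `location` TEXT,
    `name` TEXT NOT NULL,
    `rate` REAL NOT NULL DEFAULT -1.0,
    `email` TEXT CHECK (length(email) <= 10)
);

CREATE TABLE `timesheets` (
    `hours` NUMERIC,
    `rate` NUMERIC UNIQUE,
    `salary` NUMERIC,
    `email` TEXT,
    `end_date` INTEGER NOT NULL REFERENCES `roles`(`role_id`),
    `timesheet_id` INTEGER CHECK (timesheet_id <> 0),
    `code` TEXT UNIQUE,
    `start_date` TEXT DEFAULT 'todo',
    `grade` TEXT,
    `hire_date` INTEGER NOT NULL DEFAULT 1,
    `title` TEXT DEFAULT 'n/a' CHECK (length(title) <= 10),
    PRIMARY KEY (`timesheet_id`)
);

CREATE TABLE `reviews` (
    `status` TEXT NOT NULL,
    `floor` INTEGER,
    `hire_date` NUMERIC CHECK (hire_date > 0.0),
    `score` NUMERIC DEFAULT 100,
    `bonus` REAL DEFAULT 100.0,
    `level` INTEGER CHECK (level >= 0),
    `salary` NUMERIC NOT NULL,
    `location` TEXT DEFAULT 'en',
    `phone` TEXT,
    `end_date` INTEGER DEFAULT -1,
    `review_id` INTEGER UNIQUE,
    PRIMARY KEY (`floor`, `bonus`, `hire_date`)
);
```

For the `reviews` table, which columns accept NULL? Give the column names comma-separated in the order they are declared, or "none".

score, level, location, phone, end_date, review_id

- status: declared NOT NULL → not nullable.
- floor: part of the PRIMARY KEY, which implies NOT NULL → not nullable.
- hire_date: part of the PRIMARY KEY, which implies NOT NULL → not nullable.
- score: DEFAULT only fills an omitted column; an explicit NULL is still allowed → nullable.
- bonus: part of the PRIMARY KEY, which implies NOT NULL → not nullable.
- level: CHECK does not forbid NULL (a CHECK constraint passes when its expression is NULL) → nullable.
- salary: declared NOT NULL → not nullable.
- location: DEFAULT only fills an omitted column; an explicit NULL is still allowed → nullable.
- phone: no NOT NULL constraint applies → nullable.
- end_date: DEFAULT only fills an omitted column; an explicit NULL is still allowed → nullable.
- review_id: UNIQUE does not imply NOT NULL → nullable.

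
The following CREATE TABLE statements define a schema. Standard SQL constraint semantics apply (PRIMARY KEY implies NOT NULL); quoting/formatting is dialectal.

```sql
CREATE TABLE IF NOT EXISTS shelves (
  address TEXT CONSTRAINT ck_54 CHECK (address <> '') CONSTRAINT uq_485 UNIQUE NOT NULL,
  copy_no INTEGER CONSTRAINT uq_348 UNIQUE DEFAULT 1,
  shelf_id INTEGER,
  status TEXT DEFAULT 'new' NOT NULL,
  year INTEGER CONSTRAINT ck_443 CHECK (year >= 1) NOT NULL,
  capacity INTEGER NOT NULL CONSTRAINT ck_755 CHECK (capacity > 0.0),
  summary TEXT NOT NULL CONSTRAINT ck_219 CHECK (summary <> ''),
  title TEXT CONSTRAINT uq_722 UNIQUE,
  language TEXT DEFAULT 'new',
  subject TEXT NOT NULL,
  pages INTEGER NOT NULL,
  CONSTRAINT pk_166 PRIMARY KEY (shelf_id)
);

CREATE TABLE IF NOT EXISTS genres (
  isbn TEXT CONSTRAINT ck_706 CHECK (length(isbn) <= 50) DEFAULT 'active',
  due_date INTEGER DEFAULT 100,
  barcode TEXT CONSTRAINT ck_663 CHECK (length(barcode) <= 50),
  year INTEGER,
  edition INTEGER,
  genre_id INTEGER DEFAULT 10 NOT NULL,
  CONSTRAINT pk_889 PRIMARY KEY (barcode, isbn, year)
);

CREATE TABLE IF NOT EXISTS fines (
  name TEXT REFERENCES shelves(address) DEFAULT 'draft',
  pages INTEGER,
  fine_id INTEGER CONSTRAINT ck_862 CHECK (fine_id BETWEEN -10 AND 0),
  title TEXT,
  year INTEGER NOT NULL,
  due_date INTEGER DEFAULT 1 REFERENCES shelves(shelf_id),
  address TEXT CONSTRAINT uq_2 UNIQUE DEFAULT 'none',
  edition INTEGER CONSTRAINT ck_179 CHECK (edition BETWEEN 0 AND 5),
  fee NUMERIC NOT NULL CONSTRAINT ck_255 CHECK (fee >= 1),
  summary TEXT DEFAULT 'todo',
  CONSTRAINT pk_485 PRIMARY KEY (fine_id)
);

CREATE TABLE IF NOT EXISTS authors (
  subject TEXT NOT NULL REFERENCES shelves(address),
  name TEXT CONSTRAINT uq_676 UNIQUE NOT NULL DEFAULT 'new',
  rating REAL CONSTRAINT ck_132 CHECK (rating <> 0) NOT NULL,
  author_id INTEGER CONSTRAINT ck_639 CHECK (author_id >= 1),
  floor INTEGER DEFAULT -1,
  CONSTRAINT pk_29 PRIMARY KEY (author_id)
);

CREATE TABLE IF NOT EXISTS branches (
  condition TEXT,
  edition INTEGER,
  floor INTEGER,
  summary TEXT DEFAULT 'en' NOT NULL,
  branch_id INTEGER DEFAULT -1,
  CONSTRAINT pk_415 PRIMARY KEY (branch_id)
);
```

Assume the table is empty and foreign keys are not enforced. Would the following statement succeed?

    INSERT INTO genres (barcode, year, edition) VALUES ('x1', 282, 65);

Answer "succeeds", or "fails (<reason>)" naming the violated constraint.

succeeds

NOT NULL columns: barcode is supplied; genre_id defaults to 10; isbn defaults to 'active'; year is supplied.
CHECK constraints: 'x1' satisfies (length(barcode) <= 50).
No constraint is violated.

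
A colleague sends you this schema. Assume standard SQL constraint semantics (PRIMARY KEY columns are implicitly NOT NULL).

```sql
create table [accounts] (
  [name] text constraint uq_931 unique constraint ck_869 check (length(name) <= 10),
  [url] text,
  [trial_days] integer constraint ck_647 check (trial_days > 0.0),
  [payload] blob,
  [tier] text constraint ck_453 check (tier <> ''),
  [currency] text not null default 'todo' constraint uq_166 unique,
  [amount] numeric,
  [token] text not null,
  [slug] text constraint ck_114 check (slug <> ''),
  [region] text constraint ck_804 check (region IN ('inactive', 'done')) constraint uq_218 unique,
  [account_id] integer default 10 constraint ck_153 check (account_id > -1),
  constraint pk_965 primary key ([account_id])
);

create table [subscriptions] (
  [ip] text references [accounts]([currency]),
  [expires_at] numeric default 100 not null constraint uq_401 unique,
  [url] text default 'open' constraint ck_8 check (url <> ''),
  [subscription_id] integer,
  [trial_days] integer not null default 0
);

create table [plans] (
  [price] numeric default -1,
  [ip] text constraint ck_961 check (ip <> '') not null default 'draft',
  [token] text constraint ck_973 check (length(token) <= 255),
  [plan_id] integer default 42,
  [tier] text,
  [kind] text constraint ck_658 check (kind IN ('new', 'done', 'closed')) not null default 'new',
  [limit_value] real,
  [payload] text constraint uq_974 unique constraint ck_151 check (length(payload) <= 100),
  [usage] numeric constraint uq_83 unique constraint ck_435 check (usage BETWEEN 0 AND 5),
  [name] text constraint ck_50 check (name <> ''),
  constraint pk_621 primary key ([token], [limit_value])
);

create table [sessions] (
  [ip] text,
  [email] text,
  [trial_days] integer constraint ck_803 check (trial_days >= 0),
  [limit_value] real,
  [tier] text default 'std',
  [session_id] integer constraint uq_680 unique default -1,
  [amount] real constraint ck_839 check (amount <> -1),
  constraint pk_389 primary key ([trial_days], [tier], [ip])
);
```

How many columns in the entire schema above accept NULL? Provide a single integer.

accounts: 8 nullable (name, url, trial_days, payload, tier, amount, slug, region — PK (account_id) and explicit NOT NULL columns excluded).
subscriptions: 3 nullable (ip, url, subscription_id — PK none and explicit NOT NULL columns excluded).
plans: 6 nullable (price, plan_id, tier, payload, usage, name — PK (token, limit_value) and explicit NOT NULL columns excluded).
sessions: 4 nullable (email, limit_value, session_id, amount — PK (trial_days, tier, ip) and explicit NOT NULL columns excluded).
Total: 8 + 3 + 6 + 4 = 21.

21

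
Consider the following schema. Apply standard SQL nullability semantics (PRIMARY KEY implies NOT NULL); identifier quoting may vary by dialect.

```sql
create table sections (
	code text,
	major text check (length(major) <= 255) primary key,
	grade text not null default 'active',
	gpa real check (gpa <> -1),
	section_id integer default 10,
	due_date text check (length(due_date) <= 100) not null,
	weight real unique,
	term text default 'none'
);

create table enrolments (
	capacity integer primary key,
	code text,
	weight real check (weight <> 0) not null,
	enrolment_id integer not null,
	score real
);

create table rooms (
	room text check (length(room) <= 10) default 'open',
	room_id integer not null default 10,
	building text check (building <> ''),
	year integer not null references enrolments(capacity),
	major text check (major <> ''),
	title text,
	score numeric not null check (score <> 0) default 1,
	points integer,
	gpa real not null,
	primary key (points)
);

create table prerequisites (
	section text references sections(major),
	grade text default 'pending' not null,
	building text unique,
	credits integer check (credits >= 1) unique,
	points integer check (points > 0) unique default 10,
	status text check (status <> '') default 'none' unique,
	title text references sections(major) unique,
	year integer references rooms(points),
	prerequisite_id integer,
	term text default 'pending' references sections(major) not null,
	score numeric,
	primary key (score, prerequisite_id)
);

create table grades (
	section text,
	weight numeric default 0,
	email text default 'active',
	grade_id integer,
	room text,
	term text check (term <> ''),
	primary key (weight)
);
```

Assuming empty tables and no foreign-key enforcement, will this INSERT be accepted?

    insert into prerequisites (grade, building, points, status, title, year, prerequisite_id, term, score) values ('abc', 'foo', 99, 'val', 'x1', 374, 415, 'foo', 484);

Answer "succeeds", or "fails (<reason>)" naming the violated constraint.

succeeds

NOT NULL columns: grade is supplied; prerequisite_id is supplied; score is supplied; term is supplied.
CHECK constraints: 99 satisfies (points > 0); 'val' satisfies (status <> '').
No constraint is violated.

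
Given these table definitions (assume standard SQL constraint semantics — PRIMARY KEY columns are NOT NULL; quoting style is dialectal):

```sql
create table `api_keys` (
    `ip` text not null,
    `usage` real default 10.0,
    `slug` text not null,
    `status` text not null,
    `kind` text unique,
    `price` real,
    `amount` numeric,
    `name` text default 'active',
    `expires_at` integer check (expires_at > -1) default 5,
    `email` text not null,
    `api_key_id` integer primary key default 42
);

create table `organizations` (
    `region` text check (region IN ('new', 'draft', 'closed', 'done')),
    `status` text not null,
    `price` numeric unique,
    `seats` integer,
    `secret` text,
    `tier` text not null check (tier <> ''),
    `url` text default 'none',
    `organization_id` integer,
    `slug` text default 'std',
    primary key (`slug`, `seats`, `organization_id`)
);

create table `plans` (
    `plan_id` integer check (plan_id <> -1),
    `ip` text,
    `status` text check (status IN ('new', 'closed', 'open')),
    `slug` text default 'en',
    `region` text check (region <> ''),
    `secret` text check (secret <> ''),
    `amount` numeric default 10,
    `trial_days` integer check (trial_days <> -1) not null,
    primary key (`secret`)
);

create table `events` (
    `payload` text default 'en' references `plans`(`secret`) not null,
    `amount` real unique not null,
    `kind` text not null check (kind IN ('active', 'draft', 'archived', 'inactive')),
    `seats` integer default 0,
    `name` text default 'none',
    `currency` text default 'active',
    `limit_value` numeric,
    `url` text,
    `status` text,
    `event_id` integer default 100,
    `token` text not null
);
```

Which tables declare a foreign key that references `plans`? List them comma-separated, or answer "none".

events

- events.payload references plans(secret).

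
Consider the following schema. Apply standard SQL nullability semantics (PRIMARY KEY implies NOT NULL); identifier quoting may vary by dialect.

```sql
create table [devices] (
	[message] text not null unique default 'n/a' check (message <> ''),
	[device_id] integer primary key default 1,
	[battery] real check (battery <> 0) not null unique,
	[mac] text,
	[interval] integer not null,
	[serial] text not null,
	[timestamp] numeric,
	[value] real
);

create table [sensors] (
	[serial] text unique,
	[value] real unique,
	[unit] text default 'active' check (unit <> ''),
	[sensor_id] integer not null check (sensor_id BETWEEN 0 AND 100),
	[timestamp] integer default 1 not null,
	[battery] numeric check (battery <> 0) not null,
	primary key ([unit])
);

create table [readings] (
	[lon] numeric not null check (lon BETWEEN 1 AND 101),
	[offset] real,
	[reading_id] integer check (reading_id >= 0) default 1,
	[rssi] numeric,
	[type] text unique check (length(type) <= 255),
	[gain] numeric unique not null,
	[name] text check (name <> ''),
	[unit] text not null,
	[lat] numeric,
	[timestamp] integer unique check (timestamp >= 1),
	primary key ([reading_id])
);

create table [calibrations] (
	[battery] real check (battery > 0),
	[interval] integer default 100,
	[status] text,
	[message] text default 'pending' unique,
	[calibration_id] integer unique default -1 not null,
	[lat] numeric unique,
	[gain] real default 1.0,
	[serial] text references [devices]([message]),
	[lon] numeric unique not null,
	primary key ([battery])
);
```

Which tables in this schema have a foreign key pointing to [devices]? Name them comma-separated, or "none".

calibrations

- calibrations.serial references devices(message).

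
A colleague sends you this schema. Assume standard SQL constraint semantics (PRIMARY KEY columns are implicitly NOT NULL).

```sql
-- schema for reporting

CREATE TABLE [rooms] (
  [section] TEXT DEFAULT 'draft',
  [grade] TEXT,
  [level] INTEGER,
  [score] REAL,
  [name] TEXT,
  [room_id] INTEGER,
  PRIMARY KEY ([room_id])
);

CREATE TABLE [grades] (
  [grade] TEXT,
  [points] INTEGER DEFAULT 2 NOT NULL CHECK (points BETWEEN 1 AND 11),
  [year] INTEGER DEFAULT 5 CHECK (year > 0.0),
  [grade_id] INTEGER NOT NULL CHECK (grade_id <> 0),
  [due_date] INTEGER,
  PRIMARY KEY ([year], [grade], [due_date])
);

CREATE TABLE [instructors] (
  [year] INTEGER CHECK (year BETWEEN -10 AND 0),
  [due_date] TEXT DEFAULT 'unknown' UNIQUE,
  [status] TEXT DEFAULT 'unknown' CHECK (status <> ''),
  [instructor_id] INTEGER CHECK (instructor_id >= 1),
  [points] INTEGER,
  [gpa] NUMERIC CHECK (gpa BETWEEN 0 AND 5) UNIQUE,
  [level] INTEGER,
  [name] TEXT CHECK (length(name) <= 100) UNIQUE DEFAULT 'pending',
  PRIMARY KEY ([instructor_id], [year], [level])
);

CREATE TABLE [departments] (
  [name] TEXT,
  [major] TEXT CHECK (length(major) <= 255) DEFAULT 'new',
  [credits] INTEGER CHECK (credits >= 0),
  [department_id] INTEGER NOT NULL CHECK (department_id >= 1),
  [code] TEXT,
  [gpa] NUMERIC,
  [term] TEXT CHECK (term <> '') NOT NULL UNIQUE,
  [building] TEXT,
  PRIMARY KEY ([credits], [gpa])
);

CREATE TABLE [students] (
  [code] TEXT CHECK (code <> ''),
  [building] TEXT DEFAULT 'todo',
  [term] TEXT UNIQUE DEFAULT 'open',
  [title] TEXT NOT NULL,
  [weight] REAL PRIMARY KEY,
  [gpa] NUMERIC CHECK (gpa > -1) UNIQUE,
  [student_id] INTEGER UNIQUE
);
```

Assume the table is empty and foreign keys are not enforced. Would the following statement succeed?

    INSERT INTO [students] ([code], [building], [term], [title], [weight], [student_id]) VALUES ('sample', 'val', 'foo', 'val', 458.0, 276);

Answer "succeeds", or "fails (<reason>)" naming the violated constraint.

succeeds

NOT NULL columns: title is supplied; weight is supplied.
CHECK constraints: 'sample' satisfies (code <> '').
No constraint is violated.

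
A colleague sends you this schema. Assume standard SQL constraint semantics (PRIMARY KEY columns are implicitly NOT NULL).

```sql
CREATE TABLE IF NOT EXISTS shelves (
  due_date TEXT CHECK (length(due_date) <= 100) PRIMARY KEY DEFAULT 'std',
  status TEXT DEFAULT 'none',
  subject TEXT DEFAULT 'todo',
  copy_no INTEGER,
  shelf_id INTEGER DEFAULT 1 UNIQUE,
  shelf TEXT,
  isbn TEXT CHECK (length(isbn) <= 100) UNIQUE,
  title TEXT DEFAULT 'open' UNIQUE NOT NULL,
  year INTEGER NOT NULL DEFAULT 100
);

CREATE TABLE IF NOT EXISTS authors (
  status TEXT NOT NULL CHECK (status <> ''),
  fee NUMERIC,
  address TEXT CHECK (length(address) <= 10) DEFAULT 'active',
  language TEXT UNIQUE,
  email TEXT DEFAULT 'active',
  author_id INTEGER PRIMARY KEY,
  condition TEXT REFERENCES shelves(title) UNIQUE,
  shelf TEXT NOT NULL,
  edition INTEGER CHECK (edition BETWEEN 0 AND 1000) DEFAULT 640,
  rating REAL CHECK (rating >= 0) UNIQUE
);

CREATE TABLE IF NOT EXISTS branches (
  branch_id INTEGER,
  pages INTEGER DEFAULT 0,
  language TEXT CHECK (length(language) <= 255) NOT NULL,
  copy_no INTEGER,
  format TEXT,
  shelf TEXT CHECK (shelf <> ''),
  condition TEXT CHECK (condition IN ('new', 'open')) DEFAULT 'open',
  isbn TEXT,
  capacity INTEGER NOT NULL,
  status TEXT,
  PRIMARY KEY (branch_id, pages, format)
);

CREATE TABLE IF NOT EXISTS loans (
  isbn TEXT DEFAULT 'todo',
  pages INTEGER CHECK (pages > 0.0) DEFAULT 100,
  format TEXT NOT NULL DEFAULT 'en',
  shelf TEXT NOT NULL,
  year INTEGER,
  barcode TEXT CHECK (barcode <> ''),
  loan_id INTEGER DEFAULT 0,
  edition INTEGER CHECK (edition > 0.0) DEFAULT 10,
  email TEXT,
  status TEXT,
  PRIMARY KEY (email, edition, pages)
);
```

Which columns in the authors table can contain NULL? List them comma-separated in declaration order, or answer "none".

- status: declared NOT NULL → not nullable.
- fee: no NOT NULL constraint applies → nullable.
- address: CHECK does not forbid NULL (a CHECK constraint passes when its expression is NULL) → nullable.
- language: UNIQUE does not imply NOT NULL → nullable.
- email: DEFAULT only fills an omitted column; an explicit NULL is still allowed → nullable.
- author_id: part of the PRIMARY KEY, which implies NOT NULL → not nullable.
- condition: a foreign key column may be NULL unless separately constrained → nullable.
- shelf: declared NOT NULL → not nullable.
- edition: CHECK does not forbid NULL (a CHECK constraint passes when its expression is NULL) → nullable.
- rating: CHECK does not forbid NULL (a CHECK constraint passes when its expression is NULL) → nullable.

fee, address, language, email, condition, edition, rating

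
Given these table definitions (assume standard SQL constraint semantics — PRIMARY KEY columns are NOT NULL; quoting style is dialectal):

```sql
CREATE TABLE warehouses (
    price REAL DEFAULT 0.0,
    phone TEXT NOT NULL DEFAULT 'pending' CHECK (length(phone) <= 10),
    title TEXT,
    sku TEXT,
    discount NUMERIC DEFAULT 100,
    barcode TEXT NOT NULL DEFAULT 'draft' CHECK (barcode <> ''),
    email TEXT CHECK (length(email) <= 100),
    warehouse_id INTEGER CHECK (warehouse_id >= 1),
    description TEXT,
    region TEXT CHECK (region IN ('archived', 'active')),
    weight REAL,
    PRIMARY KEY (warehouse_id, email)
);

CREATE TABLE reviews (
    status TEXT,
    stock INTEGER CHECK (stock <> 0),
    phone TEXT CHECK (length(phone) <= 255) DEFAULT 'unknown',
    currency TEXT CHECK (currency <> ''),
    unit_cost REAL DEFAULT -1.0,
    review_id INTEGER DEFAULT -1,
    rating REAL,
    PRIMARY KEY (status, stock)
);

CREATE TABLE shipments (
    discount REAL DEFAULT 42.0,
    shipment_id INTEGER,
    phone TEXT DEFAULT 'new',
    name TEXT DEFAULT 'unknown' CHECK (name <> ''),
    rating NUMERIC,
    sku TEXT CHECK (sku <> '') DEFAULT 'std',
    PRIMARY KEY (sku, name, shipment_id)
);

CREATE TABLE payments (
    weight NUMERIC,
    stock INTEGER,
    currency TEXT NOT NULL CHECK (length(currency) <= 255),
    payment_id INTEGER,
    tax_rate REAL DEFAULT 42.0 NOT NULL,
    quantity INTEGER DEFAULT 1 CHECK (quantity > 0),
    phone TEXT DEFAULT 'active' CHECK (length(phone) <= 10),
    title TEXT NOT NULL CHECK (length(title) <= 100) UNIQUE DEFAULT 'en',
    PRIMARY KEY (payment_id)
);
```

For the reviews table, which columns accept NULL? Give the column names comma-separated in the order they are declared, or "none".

phone, currency, unit_cost, review_id, rating

- status: part of the PRIMARY KEY, which implies NOT NULL → not nullable.
- stock: part of the PRIMARY KEY, which implies NOT NULL → not nullable.
- phone: CHECK does not forbid NULL (a CHECK constraint passes when its expression is NULL) → nullable.
- currency: CHECK does not forbid NULL (a CHECK constraint passes when its expression is NULL) → nullable.
- unit_cost: DEFAULT only fills an omitted column; an explicit NULL is still allowed → nullable.
- review_id: DEFAULT only fills an omitted column; an explicit NULL is still allowed → nullable.
- rating: no NOT NULL constraint applies → nullable.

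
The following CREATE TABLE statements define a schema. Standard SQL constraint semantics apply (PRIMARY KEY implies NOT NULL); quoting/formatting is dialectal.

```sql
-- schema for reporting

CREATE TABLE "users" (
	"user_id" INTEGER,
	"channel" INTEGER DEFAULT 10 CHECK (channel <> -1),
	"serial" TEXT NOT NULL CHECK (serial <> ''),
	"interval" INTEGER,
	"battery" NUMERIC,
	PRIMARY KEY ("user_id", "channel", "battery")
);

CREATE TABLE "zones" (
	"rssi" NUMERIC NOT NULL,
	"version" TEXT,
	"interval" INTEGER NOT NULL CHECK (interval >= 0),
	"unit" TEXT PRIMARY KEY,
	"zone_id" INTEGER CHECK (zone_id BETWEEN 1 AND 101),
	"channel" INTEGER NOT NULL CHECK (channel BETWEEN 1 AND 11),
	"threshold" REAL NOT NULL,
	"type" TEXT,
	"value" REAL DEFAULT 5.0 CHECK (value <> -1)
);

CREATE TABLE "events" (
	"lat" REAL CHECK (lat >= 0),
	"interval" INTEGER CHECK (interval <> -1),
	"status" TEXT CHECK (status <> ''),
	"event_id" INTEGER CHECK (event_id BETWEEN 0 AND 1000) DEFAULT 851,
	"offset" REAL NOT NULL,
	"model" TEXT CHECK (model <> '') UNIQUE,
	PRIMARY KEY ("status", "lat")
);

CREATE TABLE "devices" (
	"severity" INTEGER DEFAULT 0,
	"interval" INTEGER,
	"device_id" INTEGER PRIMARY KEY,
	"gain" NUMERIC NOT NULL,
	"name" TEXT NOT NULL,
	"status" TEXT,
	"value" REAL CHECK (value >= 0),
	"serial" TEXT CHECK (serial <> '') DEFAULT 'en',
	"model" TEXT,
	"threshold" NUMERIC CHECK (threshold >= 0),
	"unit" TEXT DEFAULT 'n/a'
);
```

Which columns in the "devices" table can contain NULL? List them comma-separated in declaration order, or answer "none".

- severity: DEFAULT only fills an omitted column; an explicit NULL is still allowed → nullable.
- interval: no NOT NULL constraint applies → nullable.
- device_id: part of the PRIMARY KEY, which implies NOT NULL → not nullable.
- gain: declared NOT NULL → not nullable.
- name: declared NOT NULL → not nullable.
- status: no NOT NULL constraint applies → nullable.
- value: CHECK does not forbid NULL (a CHECK constraint passes when its expression is NULL) → nullable.
- serial: CHECK does not forbid NULL (a CHECK constraint passes when its expression is NULL) → nullable.
- model: no NOT NULL constraint applies → nullable.
- threshold: CHECK does not forbid NULL (a CHECK constraint passes when its expression is NULL) → nullable.
- unit: DEFAULT only fills an omitted column; an explicit NULL is still allowed → nullable.

severity, interval, status, value, serial, model, threshold, unit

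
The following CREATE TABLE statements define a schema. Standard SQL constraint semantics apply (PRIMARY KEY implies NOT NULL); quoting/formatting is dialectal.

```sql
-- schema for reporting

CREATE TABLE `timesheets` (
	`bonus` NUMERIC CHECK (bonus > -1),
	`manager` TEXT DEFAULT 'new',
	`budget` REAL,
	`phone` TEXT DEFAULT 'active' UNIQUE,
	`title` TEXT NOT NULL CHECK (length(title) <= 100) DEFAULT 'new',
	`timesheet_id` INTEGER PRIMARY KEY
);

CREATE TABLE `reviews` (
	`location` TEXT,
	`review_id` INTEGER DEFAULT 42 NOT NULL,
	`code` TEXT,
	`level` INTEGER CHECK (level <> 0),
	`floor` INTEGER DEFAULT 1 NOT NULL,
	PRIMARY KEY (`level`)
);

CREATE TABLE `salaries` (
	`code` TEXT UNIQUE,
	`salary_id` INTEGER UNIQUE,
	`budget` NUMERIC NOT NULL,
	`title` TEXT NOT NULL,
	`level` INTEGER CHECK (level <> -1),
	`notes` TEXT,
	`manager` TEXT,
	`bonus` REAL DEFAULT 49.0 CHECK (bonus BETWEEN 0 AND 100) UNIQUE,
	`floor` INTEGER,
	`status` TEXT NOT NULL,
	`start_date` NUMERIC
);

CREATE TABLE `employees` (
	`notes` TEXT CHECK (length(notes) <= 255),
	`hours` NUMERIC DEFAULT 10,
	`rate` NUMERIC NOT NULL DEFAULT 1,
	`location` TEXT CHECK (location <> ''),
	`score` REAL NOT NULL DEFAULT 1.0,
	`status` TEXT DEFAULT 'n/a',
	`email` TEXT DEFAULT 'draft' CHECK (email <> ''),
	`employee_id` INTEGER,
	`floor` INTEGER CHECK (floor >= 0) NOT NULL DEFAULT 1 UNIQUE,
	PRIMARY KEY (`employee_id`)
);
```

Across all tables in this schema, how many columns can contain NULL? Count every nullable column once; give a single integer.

timesheets: 4 nullable (bonus, manager, budget, phone — PK (timesheet_id) and explicit NOT NULL columns excluded).
reviews: 2 nullable (location, code — PK (level) and explicit NOT NULL columns excluded).
salaries: 8 nullable (code, salary_id, level, notes, manager, bonus, floor, start_date — PK none and explicit NOT NULL columns excluded).
employees: 5 nullable (notes, hours, location, status, email — PK (employee_id) and explicit NOT NULL columns excluded).
Total: 4 + 2 + 8 + 5 = 19.

19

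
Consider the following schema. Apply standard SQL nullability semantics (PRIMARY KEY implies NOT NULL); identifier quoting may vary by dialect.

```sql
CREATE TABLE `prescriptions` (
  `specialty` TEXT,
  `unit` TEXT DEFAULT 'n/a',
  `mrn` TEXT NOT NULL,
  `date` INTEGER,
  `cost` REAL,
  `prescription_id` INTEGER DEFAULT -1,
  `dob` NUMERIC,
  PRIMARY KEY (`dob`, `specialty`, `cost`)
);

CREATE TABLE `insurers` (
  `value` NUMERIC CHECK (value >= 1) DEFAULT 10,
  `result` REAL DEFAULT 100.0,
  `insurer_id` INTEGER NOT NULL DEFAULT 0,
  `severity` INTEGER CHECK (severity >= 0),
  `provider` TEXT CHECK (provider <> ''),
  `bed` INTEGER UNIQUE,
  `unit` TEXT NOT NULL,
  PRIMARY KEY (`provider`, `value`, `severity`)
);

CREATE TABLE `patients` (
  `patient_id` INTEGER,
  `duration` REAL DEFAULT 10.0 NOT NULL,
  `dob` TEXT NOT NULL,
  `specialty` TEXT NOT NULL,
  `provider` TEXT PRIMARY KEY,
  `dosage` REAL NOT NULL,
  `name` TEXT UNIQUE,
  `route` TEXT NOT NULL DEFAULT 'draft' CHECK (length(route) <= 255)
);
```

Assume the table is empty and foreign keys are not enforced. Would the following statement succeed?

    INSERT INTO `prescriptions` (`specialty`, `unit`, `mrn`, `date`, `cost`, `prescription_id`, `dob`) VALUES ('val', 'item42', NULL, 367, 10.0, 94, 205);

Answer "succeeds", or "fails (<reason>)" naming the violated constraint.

mrn is explicitly set to NULL, but mrn is declared NOT NULL.

fails (NOT NULL on mrn)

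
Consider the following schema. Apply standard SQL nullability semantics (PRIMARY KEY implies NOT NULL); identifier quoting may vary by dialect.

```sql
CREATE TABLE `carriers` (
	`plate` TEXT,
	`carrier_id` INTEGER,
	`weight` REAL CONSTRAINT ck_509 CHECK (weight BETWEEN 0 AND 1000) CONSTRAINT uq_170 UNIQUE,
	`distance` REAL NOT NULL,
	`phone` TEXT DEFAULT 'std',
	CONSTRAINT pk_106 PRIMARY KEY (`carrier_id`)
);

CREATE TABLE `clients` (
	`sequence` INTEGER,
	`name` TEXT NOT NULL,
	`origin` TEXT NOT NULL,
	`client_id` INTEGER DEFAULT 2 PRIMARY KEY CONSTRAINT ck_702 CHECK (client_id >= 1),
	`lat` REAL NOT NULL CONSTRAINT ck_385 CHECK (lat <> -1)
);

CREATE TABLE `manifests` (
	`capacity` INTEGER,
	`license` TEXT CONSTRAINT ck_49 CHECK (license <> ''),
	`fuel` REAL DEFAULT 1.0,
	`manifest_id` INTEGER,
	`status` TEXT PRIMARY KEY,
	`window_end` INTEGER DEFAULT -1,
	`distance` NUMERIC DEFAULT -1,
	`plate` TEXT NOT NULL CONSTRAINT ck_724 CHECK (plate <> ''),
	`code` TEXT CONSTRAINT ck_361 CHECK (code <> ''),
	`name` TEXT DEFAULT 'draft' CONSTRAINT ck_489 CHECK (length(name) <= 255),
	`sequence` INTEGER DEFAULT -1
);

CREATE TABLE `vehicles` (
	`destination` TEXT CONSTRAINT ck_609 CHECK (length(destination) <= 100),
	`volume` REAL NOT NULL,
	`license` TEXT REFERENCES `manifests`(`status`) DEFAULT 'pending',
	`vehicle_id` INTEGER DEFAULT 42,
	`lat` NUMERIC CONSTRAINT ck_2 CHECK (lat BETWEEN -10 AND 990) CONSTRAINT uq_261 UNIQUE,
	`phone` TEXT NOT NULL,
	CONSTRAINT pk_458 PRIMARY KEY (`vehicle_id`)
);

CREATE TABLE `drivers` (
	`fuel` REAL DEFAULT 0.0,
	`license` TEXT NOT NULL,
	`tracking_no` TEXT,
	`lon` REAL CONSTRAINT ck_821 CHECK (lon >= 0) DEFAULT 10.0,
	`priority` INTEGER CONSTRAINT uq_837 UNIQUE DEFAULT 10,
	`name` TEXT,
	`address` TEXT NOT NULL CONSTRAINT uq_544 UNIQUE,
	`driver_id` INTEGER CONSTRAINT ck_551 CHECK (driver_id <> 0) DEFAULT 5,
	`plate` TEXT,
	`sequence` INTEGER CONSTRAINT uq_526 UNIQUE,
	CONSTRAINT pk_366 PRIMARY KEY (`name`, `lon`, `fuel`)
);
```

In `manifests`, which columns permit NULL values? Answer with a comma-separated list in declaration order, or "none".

- capacity: no NOT NULL constraint applies → nullable.
- license: CHECK does not forbid NULL (a CHECK constraint passes when its expression is NULL) → nullable.
- fuel: DEFAULT only fills an omitted column; an explicit NULL is still allowed → nullable.
- manifest_id: no NOT NULL constraint applies → nullable.
- status: part of the PRIMARY KEY, which implies NOT NULL → not nullable.
- window_end: DEFAULT only fills an omitted column; an explicit NULL is still allowed → nullable.
- distance: DEFAULT only fills an omitted column; an explicit NULL is still allowed → nullable.
- plate: declared NOT NULL → not nullable.
- code: CHECK does not forbid NULL (a CHECK constraint passes when its expression is NULL) → nullable.
- name: CHECK does not forbid NULL (a CHECK constraint passes when its expression is NULL) → nullable.
- sequence: DEFAULT only fills an omitted column; an explicit NULL is still allowed → nullable.

capacity, license, fuel, manifest_id, window_end, distance, code, name, sequence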